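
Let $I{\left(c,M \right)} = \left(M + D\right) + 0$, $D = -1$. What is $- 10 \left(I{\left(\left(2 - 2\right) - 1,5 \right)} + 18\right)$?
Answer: $-220$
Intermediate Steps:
$I{\left(c,M \right)} = -1 + M$ ($I{\left(c,M \right)} = \left(M - 1\right) + 0 = \left(-1 + M\right) + 0 = -1 + M$)
$- 10 \left(I{\left(\left(2 - 2\right) - 1,5 \right)} + 18\right) = - 10 \left(\left(-1 + 5\right) + 18\right) = - 10 \left(4 + 18\right) = \left(-10\right) 22 = -220$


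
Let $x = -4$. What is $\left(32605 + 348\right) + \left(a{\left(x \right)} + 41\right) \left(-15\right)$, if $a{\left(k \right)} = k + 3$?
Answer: $32353$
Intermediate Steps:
$a{\left(k \right)} = 3 + k$
$\left(32605 + 348\right) + \left(a{\left(x \right)} + 41\right) \left(-15\right) = \left(32605 + 348\right) + \left(\left(3 - 4\right) + 41\right) \left(-15\right) = 32953 + \left(-1 + 41\right) \left(-15\right) = 32953 + 40 \left(-15\right) = 32953 - 600 = 32353$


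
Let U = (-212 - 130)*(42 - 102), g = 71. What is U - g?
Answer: 20449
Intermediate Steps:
U = 20520 (U = -342*(-60) = 20520)
U - g = 20520 - 1*71 = 20520 - 71 = 20449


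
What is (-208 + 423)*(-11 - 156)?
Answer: -35905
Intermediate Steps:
(-208 + 423)*(-11 - 156) = 215*(-167) = -35905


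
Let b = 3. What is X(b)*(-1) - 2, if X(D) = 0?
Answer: -2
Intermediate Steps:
X(b)*(-1) - 2 = 0*(-1) - 2 = 0 - 2 = -2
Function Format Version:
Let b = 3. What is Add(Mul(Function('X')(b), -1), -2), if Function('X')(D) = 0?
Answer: -2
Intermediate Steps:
Add(Mul(Function('X')(b), -1), -2) = Add(Mul(0, -1), -2) = Add(0, -2) = -2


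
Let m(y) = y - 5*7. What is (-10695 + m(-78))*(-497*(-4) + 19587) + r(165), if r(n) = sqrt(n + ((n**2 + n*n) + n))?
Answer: -233182600 + 2*sqrt(13695) ≈ -2.3318e+8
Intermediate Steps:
m(y) = -35 + y (m(y) = y - 35 = -35 + y)
r(n) = sqrt(2*n + 2*n**2) (r(n) = sqrt(n + ((n**2 + n**2) + n)) = sqrt(n + (2*n**2 + n)) = sqrt(n + (n + 2*n**2)) = sqrt(2*n + 2*n**2))
(-10695 + m(-78))*(-497*(-4) + 19587) + r(165) = (-10695 + (-35 - 78))*(-497*(-4) + 19587) + sqrt(2)*sqrt(165*(1 + 165)) = (-10695 - 113)*(1988 + 19587) + sqrt(2)*sqrt(165*166) = -10808*21575 + sqrt(2)*sqrt(27390) = -233182600 + 2*sqrt(13695)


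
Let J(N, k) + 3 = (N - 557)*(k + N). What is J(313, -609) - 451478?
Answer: -379257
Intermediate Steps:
J(N, k) = -3 + (-557 + N)*(N + k) (J(N, k) = -3 + (N - 557)*(k + N) = -3 + (-557 + N)*(N + k))
J(313, -609) - 451478 = (-3 + 313**2 - 557*313 - 557*(-609) + 313*(-609)) - 451478 = (-3 + 97969 - 174341 + 339213 - 190617) - 451478 = 72221 - 451478 = -379257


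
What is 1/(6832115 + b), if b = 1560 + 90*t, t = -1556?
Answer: 1/6693635 ≈ 1.4940e-7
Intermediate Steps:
b = -138480 (b = 1560 + 90*(-1556) = 1560 - 140040 = -138480)
1/(6832115 + b) = 1/(6832115 - 138480) = 1/6693635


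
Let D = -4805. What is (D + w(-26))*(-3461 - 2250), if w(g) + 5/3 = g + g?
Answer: 83243536/3 ≈ 2.7748e+7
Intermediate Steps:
w(g) = -5/3 + 2*g (w(g) = -5/3 + (g + g) = -5/3 + 2*g)
(D + w(-26))*(-3461 - 2250) = (-4805 + (-5/3 + 2*(-26)))*(-3461 - 2250) = (-4805 + (-5/3 - 52))*(-5711) = (-4805 - 161/3)*(-5711) = -14576/3*(-5711) = 83243536/3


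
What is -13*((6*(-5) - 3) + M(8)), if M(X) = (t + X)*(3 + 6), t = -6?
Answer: 195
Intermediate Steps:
M(X) = -54 + 9*X (M(X) = (-6 + X)*(3 + 6) = (-6 + X)*9 = -54 + 9*X)
-13*((6*(-5) - 3) + M(8)) = -13*((6*(-5) - 3) + (-54 + 9*8)) = -13*((-30 - 3) + (-54 + 72)) = -13*(-33 + 18) = -13*(-15) = 195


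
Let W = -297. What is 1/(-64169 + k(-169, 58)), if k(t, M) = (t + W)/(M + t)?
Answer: -111/7122293 ≈ -1.5585e-5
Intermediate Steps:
k(t, M) = (-297 + t)/(M + t) (k(t, M) = (t - 297)/(M + t) = (-297 + t)/(M + t))
1/(-64169 + k(-169, 58)) = 1/(-64169 + (-297 - 169)/(58 - 169)) = 1/(-64169 - 466/(-111)) = 1/(-64169 - 1/111*(-466)) = 1/(-64169 + 466/111) = 1/(-7122293/111) = -111/7122293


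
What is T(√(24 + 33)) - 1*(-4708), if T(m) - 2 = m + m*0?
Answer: 4710 + √57 ≈ 4717.5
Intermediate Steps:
T(m) = 2 + m (T(m) = 2 + (m + m*0) = 2 + (m + 0) = 2 + m)
T(√(24 + 33)) - 1*(-4708) = (2 + √(24 + 33)) - 1*(-4708) = (2 + √57) + 4708 = 4710 + √57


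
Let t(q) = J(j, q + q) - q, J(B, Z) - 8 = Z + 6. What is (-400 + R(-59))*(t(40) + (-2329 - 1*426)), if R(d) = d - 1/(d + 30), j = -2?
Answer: 35950310/29 ≈ 1.2397e+6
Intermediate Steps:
J(B, Z) = 14 + Z (J(B, Z) = 8 + (Z + 6) = 8 + (6 + Z) = 14 + Z)
t(q) = 14 + q (t(q) = (14 + (q + q)) - q = (14 + 2*q) - q = 14 + q)
R(d) = d - 1/(30 + d)
(-400 + R(-59))*(t(40) + (-2329 - 1*426)) = (-400 + (-1 + (-59)² + 30*(-59))/(30 - 59))*((14 + 40) + (-2329 - 1*426)) = (-400 + (-1 + 3481 - 1770)/(-29))*(54 + (-2329 - 426)) = (-400 - 1/29*1710)*(54 - 2755) = (-400 - 1710/29)*(-2701) = -13310/29*(-2701) = 35950310/29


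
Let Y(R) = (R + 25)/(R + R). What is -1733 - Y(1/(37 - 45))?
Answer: -3267/2 ≈ -1633.5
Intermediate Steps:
Y(R) = (25 + R)/(2*R) (Y(R) = (25 + R)/((2*R)) = (25 + R)*(1/(2*R)) = (25 + R)/(2*R))
-1733 - Y(1/(37 - 45)) = -1733 - (25 + 1/(37 - 45))/(2*(1/(37 - 45))) = -1733 - (25 + 1/(-8))/(2*(1/(-8))) = -1733 - (25 - ⅛)/(2*(-⅛)) = -1733 - (-8)*199/(2*8) = -1733 - 1*(-199/2) = -1733 + 199/2 = -3267/2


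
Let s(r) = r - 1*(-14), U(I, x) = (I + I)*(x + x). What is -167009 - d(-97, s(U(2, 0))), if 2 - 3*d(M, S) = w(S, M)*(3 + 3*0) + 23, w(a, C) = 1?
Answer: -167001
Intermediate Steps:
U(I, x) = 4*I*x (U(I, x) = (2*I)*(2*x) = 4*I*x)
s(r) = 14 + r (s(r) = r + 14 = 14 + r)
d(M, S) = -8 (d(M, S) = 2/3 - (1*(3 + 3*0) + 23)/3 = 2/3 - (1*(3 + 0) + 23)/3 = 2/3 - (1*3 + 23)/3 = 2/3 - (3 + 23)/3 = 2/3 - 1/3*26 = 2/3 - 26/3 = -8)
-167009 - d(-97, s(U(2, 0))) = -167009 - 1*(-8) = -167009 + 8 = -167001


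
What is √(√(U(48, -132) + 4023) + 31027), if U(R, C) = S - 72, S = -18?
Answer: √(31027 + 3*√437) ≈ 176.32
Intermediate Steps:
U(R, C) = -90 (U(R, C) = -18 - 72 = -90)
√(√(U(48, -132) + 4023) + 31027) = √(√(-90 + 4023) + 31027) = √(√3933 + 31027) = √(3*√437 + 31027) = √(31027 + 3*√437)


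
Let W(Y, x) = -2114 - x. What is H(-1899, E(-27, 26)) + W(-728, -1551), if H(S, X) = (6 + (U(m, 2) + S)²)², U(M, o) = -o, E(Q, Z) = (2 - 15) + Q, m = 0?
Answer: 13059601032686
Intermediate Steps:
E(Q, Z) = -13 + Q
H(S, X) = (6 + (-2 + S)²)² (H(S, X) = (6 + (-1*2 + S)²)² = (6 + (-2 + S)²)²)
H(-1899, E(-27, 26)) + W(-728, -1551) = (6 + (-2 - 1899)²)² + (-2114 - 1*(-1551)) = (6 + (-1901)²)² + (-2114 + 1551) = (6 + 3613801)² - 563 = 3613807² - 563 = 13059601033249 - 563 = 13059601032686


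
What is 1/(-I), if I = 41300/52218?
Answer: -26109/20650 ≈ -1.2644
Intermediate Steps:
I = 20650/26109 (I = 41300*(1/52218) = 20650/26109 ≈ 0.79091)
1/(-I) = 1/(-1*20650/26109) = 1/(-20650/26109) = -26109/20650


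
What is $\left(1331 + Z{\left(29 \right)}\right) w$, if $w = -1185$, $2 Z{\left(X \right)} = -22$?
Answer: $-1564200$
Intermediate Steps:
$Z{\left(X \right)} = -11$ ($Z{\left(X \right)} = \frac{1}{2} \left(-22\right) = -11$)
$\left(1331 + Z{\left(29 \right)}\right) w = \left(1331 - 11\right) \left(-1185\right) = 1320 \left(-1185\right) = -1564200$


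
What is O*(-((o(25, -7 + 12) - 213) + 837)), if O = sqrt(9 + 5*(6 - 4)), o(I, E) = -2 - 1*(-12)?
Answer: -634*sqrt(19) ≈ -2763.5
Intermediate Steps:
o(I, E) = 10 (o(I, E) = -2 + 12 = 10)
O = sqrt(19) (O = sqrt(9 + 5*2) = sqrt(9 + 10) = sqrt(19) ≈ 4.3589)
O*(-((o(25, -7 + 12) - 213) + 837)) = sqrt(19)*(-((10 - 213) + 837)) = sqrt(19)*(-(-203 + 837)) = sqrt(19)*(-1*634) = sqrt(19)*(-634) = -634*sqrt(19)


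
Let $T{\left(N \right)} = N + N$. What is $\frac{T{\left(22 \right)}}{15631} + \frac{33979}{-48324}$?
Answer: $- \frac{48090863}{68668404} \approx -0.70033$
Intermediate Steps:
$T{\left(N \right)} = 2 N$
$\frac{T{\left(22 \right)}}{15631} + \frac{33979}{-48324} = \frac{2 \cdot 22}{15631} + \frac{33979}{-48324} = 44 \cdot \frac{1}{15631} + 33979 \left(- \frac{1}{48324}\right) = \frac{4}{1421} - \frac{33979}{48324} = - \frac{48090863}{68668404}$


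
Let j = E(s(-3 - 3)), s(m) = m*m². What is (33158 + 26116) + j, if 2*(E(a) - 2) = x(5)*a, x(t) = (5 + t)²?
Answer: 48476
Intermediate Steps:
s(m) = m³
E(a) = 2 + 50*a (E(a) = 2 + ((5 + 5)²*a)/2 = 2 + (10²*a)/2 = 2 + (100*a)/2 = 2 + 50*a)
j = -10798 (j = 2 + 50*(-3 - 3)³ = 2 + 50*(-6)³ = 2 + 50*(-216) = 2 - 10800 = -10798)
(33158 + 26116) + j = (33158 + 26116) - 10798 = 59274 - 10798 = 48476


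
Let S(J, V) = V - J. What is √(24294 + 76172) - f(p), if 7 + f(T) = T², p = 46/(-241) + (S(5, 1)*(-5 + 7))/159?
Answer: 10193005763/1468345761 + √100466 ≈ 323.91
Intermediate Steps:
p = -9242/38319 (p = 46/(-241) + ((1 - 1*5)*(-5 + 7))/159 = 46*(-1/241) + ((1 - 5)*2)*(1/159) = -46/241 - 4*2*(1/159) = -46/241 - 8*1/159 = -46/241 - 8/159 = -9242/38319 ≈ -0.24119)
f(T) = -7 + T²
√(24294 + 76172) - f(p) = √(24294 + 76172) - (-7 + (-9242/38319)²) = √100466 - (-7 + 85414564/1468345761) = √100466 - 1*(-10193005763/1468345761) = √100466 + 10193005763/1468345761 = 10193005763/1468345761 + √100466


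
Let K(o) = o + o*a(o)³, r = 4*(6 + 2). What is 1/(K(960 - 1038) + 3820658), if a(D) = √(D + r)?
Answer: 955145/3649355932156 - 897*I*√46/3649355932156 ≈ 2.6173e-7 - 1.6671e-9*I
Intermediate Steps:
r = 32 (r = 4*8 = 32)
a(D) = √(32 + D) (a(D) = √(D + 32) = √(32 + D))
K(o) = o + o*(32 + o)^(3/2) (K(o) = o + o*(√(32 + o))³ = o + o*(32 + o)^(3/2))
1/(K(960 - 1038) + 3820658) = 1/((960 - 1038)*(1 + (32 + (960 - 1038))^(3/2)) + 3820658) = 1/(-78*(1 + (32 - 78)^(3/2)) + 3820658) = 1/(-78*(1 + (-46)^(3/2)) + 3820658) = 1/(-78*(1 - 46*I*√46) + 3820658) = 1/((-78 + 3588*I*√46) + 3820658) = 1/(3820580 + 3588*I*√46)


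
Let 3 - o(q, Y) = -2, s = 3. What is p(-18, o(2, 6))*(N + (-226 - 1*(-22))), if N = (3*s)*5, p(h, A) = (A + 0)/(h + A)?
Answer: 795/13 ≈ 61.154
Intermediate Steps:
o(q, Y) = 5 (o(q, Y) = 3 - 1*(-2) = 3 + 2 = 5)
p(h, A) = A/(A + h)
N = 45 (N = (3*3)*5 = 9*5 = 45)
p(-18, o(2, 6))*(N + (-226 - 1*(-22))) = (5/(5 - 18))*(45 + (-226 - 1*(-22))) = (5/(-13))*(45 + (-226 + 22)) = (5*(-1/13))*(45 - 204) = -5/13*(-159) = 795/13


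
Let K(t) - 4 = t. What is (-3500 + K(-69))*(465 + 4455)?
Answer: -17539800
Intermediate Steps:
K(t) = 4 + t
(-3500 + K(-69))*(465 + 4455) = (-3500 + (4 - 69))*(465 + 4455) = (-3500 - 65)*4920 = -3565*4920 = -17539800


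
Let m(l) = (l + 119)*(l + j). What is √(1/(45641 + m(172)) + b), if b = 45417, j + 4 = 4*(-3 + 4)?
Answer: √415890292954526/95693 ≈ 213.11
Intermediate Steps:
j = 0 (j = -4 + 4*(-3 + 4) = -4 + 4*1 = -4 + 4 = 0)
m(l) = l*(119 + l) (m(l) = (l + 119)*(l + 0) = (119 + l)*l = l*(119 + l))
√(1/(45641 + m(172)) + b) = √(1/(45641 + 172*(119 + 172)) + 45417) = √(1/(45641 + 172*291) + 45417) = √(1/(45641 + 50052) + 45417) = √(1/95693 + 45417) = √(4346088982/95693) = √415890292954526/95693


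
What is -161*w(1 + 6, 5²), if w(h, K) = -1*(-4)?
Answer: -644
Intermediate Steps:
w(h, K) = 4
-161*w(1 + 6, 5²) = -161*4 = -644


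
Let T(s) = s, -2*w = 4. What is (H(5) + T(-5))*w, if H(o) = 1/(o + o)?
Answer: 49/5 ≈ 9.8000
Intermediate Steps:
H(o) = 1/(2*o)
w = -2 (w = -1/2*4 = -2)
(H(5) + T(-5))*w = ((1/2)/5 - 5)*(-2) = ((1/2)*(1/5) - 5)*(-2) = (1/10 - 5)*(-2) = -49/10*(-2) = 49/5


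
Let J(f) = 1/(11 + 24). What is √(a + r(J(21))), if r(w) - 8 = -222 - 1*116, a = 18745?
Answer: √18415 ≈ 135.70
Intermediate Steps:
J(f) = 1/35
r(w) = -330 (r(w) = 8 + (-222 - 1*116) = 8 + (-222 - 116) = 8 - 338 = -330)
√(a + r(J(21))) = √(18745 - 330) = √18415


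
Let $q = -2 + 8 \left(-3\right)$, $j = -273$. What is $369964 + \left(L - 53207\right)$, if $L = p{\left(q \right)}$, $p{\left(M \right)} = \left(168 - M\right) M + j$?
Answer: $311440$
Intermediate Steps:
$q = -26$ ($q = -2 - 24 = -26$)
$p{\left(M \right)} = -273 + M \left(168 - M\right)$ ($p{\left(M \right)} = \left(168 - M\right) M - 273 = M \left(168 - M\right) - 273 = -273 + M \left(168 - M\right)$)
$L = -5317$ ($L = -273 - \left(-26\right)^{2} + 168 \left(-26\right) = -273 - 676 - 4368 = -5317$)
$369964 + \left(L - 53207\right) = 369964 - 58524 = 311440$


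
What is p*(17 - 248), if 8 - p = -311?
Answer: -73689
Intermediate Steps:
p = 319 (p = 8 - 1*(-311) = 8 + 311 = 319)
p*(17 - 248) = 319*(17 - 248) = 319*(-231) = -73689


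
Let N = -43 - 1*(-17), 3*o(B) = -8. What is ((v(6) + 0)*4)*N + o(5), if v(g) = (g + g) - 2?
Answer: -3128/3 ≈ -1042.7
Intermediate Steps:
v(g) = -2 + 2*g (v(g) = 2*g - 2 = -2 + 2*g)
o(B) = -8/3 (o(B) = (⅓)*(-8) = -8/3)
N = -26 (N = -43 + 17 = -26)
((v(6) + 0)*4)*N + o(5) = (((-2 + 2*6) + 0)*4)*(-26) - 8/3 = (((-2 + 12) + 0)*4)*(-26) - 8/3 = ((10 + 0)*4)*(-26) - 8/3 = (10*4)*(-26) - 8/3 = 40*(-26) - 8/3 = -1040 - 8/3 = -3128/3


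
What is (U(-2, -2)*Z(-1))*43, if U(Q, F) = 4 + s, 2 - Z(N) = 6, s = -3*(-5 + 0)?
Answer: -3268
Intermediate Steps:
s = 15 (s = -3*(-5) = 15)
Z(N) = -4 (Z(N) = 2 - 1*6 = 2 - 6 = -4)
U(Q, F) = 19 (U(Q, F) = 4 + 15 = 19)
(U(-2, -2)*Z(-1))*43 = (19*(-4))*43 = -76*43 = -3268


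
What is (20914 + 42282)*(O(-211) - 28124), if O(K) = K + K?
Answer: -1803993016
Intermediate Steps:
O(K) = 2*K
(20914 + 42282)*(O(-211) - 28124) = (20914 + 42282)*(2*(-211) - 28124) = 63196*(-422 - 28124) = 63196*(-28546) = -1803993016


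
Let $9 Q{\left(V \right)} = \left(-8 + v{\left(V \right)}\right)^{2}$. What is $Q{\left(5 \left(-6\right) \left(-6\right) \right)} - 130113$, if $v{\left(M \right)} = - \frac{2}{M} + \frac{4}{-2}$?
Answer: $- \frac{9484425899}{72900} \approx -1.301 \cdot 10^{5}$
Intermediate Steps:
$v{\left(M \right)} = -2 - \frac{2}{M}$ ($v{\left(M \right)} = - \frac{2}{M} + 4 \left(- \frac{1}{2}\right) = - \frac{2}{M} - 2 = -2 - \frac{2}{M}$)
$Q{\left(V \right)} = \frac{\left(-10 - \frac{2}{V}\right)^{2}}{9}$ ($Q{\left(V \right)} = \frac{\left(-8 - \left(2 + \frac{2}{V}\right)\right)^{2}}{9} = \frac{\left(-10 - \frac{2}{V}\right)^{2}}{9}$)
$Q{\left(5 \left(-6\right) \left(-6\right) \right)} - 130113 = \frac{\left(10 + \frac{2}{5 \left(-6\right) \left(-6\right)}\right)^{2}}{9} - 130113 = \frac{\left(10 + \frac{2}{\left(-30\right) \left(-6\right)}\right)^{2}}{9} - 130113 = \frac{\left(10 + \frac{2}{180}\right)^{2}}{9} - 130113 = \frac{\left(10 + 2 \cdot \frac{1}{180}\right)^{2}}{9} - 130113 = \frac{\left(10 + \frac{1}{90}\right)^{2}}{9} - 130113 = \frac{\left(\frac{901}{90}\right)^{2}}{9} - 130113 = \frac{1}{9} \cdot \frac{811801}{8100} - 130113 = \frac{811801}{72900} - 130113 = - \frac{9484425899}{72900}$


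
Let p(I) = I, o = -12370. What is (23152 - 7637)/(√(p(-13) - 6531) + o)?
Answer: -95960275/76511722 - 15515*I*√409/38255861 ≈ -1.2542 - 0.0082019*I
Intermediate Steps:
(23152 - 7637)/(√(p(-13) - 6531) + o) = (23152 - 7637)/(√(-13 - 6531) - 12370) = 15515/(√(-6544) - 12370) = 15515/(4*I*√409 - 12370) = 15515/(-12370 + 4*I*√409)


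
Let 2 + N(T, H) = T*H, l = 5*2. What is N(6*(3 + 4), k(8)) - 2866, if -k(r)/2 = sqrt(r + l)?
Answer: -2868 - 252*sqrt(2) ≈ -3224.4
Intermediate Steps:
l = 10
k(r) = -2*sqrt(10 + r) (k(r) = -2*sqrt(r + 10) = -2*sqrt(10 + r))
N(T, H) = -2 + H*T (N(T, H) = -2 + T*H = -2 + H*T)
N(6*(3 + 4), k(8)) - 2866 = (-2 + (-2*sqrt(10 + 8))*(6*(3 + 4))) - 2866 = (-2 + (-6*sqrt(2))*(6*7)) - 2866 = (-2 - 6*sqrt(2)*42) - 2866 = (-2 - 252*sqrt(2)) - 2866 = -2868 - 252*sqrt(2)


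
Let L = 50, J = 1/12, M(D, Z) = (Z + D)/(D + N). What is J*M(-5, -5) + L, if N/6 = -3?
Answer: 6905/138 ≈ 50.036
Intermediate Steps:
N = -18 (N = 6*(-3) = -18)
M(D, Z) = (D + Z)/(-18 + D) (M(D, Z) = (Z + D)/(D - 18) = (D + Z)/(-18 + D))
J = 1/12 ≈ 0.083333
J*M(-5, -5) + L = ((-5 - 5)/(-18 - 5))/12 + 50 = (-10/(-23))/12 + 50 = (-1/23*(-10))/12 + 50 = (1/12)*(10/23) + 50 = 5/138 + 50 = 6905/138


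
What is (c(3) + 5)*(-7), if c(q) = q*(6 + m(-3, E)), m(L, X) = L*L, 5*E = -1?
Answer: -350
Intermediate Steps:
E = -1/5 (E = (1/5)*(-1) = -1/5 ≈ -0.20000)
m(L, X) = L**2
c(q) = 15*q (c(q) = q*(6 + (-3)**2) = q*(6 + 9) = q*15 = 15*q)
(c(3) + 5)*(-7) = (15*3 + 5)*(-7) = (45 + 5)*(-7) = 50*(-7) = -350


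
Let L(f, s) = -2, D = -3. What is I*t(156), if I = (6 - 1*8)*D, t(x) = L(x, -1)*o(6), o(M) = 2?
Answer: -24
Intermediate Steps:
t(x) = -4 (t(x) = -2*2 = -4)
I = 6 (I = (6 - 1*8)*(-3) = (6 - 8)*(-3) = -2*(-3) = 6)
I*t(156) = 6*(-4) = -24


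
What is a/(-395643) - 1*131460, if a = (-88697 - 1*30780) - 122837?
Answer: -52010986466/395643 ≈ -1.3146e+5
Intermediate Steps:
a = -242314 (a = (-88697 - 30780) - 122837 = -119477 - 122837 = -242314)
a/(-395643) - 1*131460 = -242314/(-395643) - 1*131460 = -242314*(-1/395643) - 131460 = 242314/395643 - 131460 = -52010986466/395643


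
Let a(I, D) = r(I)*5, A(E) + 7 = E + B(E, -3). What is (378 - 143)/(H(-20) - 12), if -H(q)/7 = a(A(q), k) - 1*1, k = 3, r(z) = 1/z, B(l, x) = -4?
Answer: -1457/24 ≈ -60.708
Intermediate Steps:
A(E) = -11 + E (A(E) = -7 + (E - 4) = -7 + (-4 + E) = -11 + E)
a(I, D) = 5/I
H(q) = 7 - 35/(-11 + q) (H(q) = -7*(5/(-11 + q) - 1*1) = -7*(5/(-11 + q) - 1) = -7*(-1 + 5/(-11 + q)) = 7 - 35/(-11 + q))
(378 - 143)/(H(-20) - 12) = (378 - 143)/(7*(-16 - 20)/(-11 - 20) - 12) = 235/(7*(-36)/(-31) - 12) = 235/(7*(-1/31)*(-36) - 12) = 235/(252/31 - 12) = 235/(-120/31) = 235*(-31/120) = -1457/24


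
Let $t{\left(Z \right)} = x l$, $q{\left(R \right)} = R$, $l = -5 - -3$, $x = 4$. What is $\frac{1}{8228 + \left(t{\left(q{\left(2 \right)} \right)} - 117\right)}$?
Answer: $\frac{1}{8103} \approx 0.00012341$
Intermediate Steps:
$l = -2$ ($l = -5 + 3 = -2$)
$t{\left(Z \right)} = -8$ ($t{\left(Z \right)} = 4 \left(-2\right) = -8$)
$\frac{1}{8228 + \left(t{\left(q{\left(2 \right)} \right)} - 117\right)} = \frac{1}{8228 - 125} = \frac{1}{8103}$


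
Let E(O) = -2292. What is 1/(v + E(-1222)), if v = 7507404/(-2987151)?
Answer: -995717/2284685832 ≈ -0.00043582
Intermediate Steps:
v = -2502468/995717 (v = 7507404*(-1/2987151) = -2502468/995717 ≈ -2.5132)
1/(v + E(-1222)) = 1/(-2502468/995717 - 2292) = 1/(-2284685832/995717) = -995717/2284685832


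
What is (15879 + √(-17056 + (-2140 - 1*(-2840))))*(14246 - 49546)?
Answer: -560528700 - 70600*I*√4089 ≈ -5.6053e+8 - 4.5145e+6*I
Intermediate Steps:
(15879 + √(-17056 + (-2140 - 1*(-2840))))*(14246 - 49546) = (15879 + √(-17056 + (-2140 + 2840)))*(-35300) = (15879 + √(-17056 + 700))*(-35300) = (15879 + √(-16356))*(-35300) = (15879 + 2*I*√4089)*(-35300) = -560528700 - 70600*I*√4089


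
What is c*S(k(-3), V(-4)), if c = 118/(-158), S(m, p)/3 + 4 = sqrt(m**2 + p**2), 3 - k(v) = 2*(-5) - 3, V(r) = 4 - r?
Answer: 708/79 - 1416*sqrt(5)/79 ≈ -31.117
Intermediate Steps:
k(v) = 16 (k(v) = 3 - (2*(-5) - 3) = 3 - (-10 - 3) = 3 - 1*(-13) = 3 + 13 = 16)
S(m, p) = -12 + 3*sqrt(m**2 + p**2)
c = -59/79 (c = 118*(-1/158) = -59/79 ≈ -0.74684)
c*S(k(-3), V(-4)) = -59*(-12 + 3*sqrt(16**2 + (4 - 1*(-4))**2))/79 = -59*(-12 + 3*sqrt(256 + (4 + 4)**2))/79 = -59*(-12 + 3*sqrt(256 + 8**2))/79 = -59*(-12 + 3*sqrt(256 + 64))/79 = -59*(-12 + 3*sqrt(320))/79 = -59*(-12 + 3*(8*sqrt(5)))/79 = -59*(-12 + 24*sqrt(5))/79 = 708/79 - 1416*sqrt(5)/79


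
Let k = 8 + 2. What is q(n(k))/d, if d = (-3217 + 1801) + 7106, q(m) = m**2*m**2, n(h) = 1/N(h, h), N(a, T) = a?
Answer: 1/56900000 ≈ 1.7575e-8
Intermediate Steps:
k = 10
n(h) = 1/h
q(m) = m**4
d = 5690 (d = -1416 + 7106 = 5690)
q(n(k))/d = (1/10)**4/5690 = (1/10)**4*(1/5690) = (1/10000)*(1/5690) = 1/56900000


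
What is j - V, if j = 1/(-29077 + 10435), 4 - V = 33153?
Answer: 617963657/18642 ≈ 33149.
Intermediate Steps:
V = -33149 (V = 4 - 1*33153 = 4 - 33153 = -33149)
j = -1/18642 (j = 1/(-18642) = -1/18642 ≈ -5.3642e-5)
j - V = -1/18642 - 1*(-33149) = -1/18642 + 33149 = 617963657/18642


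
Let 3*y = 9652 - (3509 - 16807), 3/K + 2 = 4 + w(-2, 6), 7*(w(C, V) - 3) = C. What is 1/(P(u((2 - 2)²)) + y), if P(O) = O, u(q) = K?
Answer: 11/84157 ≈ 0.00013071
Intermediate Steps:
w(C, V) = 3 + C/7
K = 7/11 (K = 3/(-2 + (4 + (3 + (⅐)*(-2)))) = 3/(-2 + (4 + (3 - 2/7))) = 3/(-2 + (4 + 19/7)) = 3/(-2 + 47/7) = 3/(33/7) = 3*(7/33) = 7/11 ≈ 0.63636)
u(q) = 7/11
y = 7650 (y = (9652 - (3509 - 16807))/3 = (9652 - 1*(-13298))/3 = (9652 + 13298)/3 = (⅓)*22950 = 7650)
1/(P(u((2 - 2)²)) + y) = 1/(7/11 + 7650) = 1/(84157/11) = 11/84157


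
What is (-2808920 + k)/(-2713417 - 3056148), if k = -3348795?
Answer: 1231543/1153913 ≈ 1.0673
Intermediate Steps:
(-2808920 + k)/(-2713417 - 3056148) = (-2808920 - 3348795)/(-2713417 - 3056148) = -6157715/(-5769565) = -6157715*(-1/5769565) = 1231543/1153913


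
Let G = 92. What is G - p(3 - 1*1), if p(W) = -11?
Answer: 103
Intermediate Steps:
G - p(3 - 1*1) = 92 - 1*(-11) = 92 + 11 = 103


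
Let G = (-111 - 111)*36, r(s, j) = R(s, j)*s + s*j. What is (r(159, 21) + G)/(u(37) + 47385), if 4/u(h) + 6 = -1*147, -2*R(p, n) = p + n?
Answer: -2901339/7249901 ≈ -0.40019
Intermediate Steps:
R(p, n) = -n/2 - p/2 (R(p, n) = -(p + n)/2 = -(n + p)/2 = -n/2 - p/2)
r(s, j) = j*s + s*(-j/2 - s/2) (r(s, j) = (-j/2 - s/2)*s + s*j = s*(-j/2 - s/2) + j*s = j*s + s*(-j/2 - s/2))
G = -7992 (G = -222*36 = -7992)
u(h) = -4/153 (u(h) = 4/(-6 - 1*147) = 4/(-6 - 147) = 4/(-153) = 4*(-1/153) = -4/153)
(r(159, 21) + G)/(u(37) + 47385) = ((1/2)*159*(21 - 1*159) - 7992)/(-4/153 + 47385) = ((1/2)*159*(21 - 159) - 7992)/(7249901/153) = ((1/2)*159*(-138) - 7992)*(153/7249901) = (-10971 - 7992)*(153/7249901) = -18963*153/7249901 = -2901339/7249901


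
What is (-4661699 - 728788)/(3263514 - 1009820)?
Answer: -5390487/2253694 ≈ -2.3918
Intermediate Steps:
(-4661699 - 728788)/(3263514 - 1009820) = -5390487/2253694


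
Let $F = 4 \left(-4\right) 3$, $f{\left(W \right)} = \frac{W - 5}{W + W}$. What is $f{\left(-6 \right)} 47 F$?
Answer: $-2068$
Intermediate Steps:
$f{\left(W \right)} = \frac{-5 + W}{2 W}$
$F = -48$ ($F = \left(-16\right) 3 = -48$)
$f{\left(-6 \right)} 47 F = \frac{-5 - 6}{2 \left(-6\right)} 47 \left(-48\right) = \frac{1}{2} \left(- \frac{1}{6}\right) \left(-11\right) 47 \left(-48\right) = \frac{11}{12} \cdot 47 \left(-48\right) = \frac{517}{12} \left(-48\right) = -2068$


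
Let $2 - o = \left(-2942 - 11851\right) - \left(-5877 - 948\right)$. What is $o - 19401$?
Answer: $-11431$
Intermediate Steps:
$o = 7970$ ($o = 2 - \left(\left(-2942 - 11851\right) - \left(-5877 - 948\right)\right) = 2 - \left(-14793 - -6825\right) = 2 - \left(-14793 + 6825\right) = 2 - -7968 = 2 + 7968 = 7970$)
$o - 19401 = 7970 - 19401 = -11431$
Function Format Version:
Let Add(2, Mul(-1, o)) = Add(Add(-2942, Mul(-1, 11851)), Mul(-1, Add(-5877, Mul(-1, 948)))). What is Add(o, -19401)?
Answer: -11431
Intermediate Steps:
o = 7970 (o = Add(2, Mul(-1, Add(Add(-2942, Mul(-1, 11851)), Mul(-1, Add(-5877, Mul(-1, 948)))))) = Add(2, Mul(-1, Add(Add(-2942, -11851), Mul(-1, Add(-5877, -948))))) = Add(2, Mul(-1, Add(-14793, Mul(-1, -6825)))) = Add(2, Mul(-1, Add(-14793, 6825))) = Add(2, Mul(-1, -7968)) = Add(2, 7968) = 7970)
Add(o, -19401) = Add(7970, -19401) = -11431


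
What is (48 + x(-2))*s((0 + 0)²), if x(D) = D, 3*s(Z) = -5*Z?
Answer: 0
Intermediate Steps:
s(Z) = -5*Z/3 (s(Z) = (-5*Z)/3 = -5*Z/3)
(48 + x(-2))*s((0 + 0)²) = (48 - 2)*(-5*(0 + 0)²/3) = 46*(-5/3*0²) = 46*(-5/3*0) = 46*0 = 0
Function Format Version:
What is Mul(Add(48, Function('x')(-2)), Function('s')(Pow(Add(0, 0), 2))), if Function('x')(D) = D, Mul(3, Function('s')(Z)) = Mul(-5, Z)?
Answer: 0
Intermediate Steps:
Function('s')(Z) = Mul(Rational(-5, 3), Z) (Function('s')(Z) = Mul(Rational(1, 3), Mul(-5, Z)) = Mul(Rational(-5, 3), Z))
Mul(Add(48, Function('x')(-2)), Function('s')(Pow(Add(0, 0), 2))) = Mul(Add(48, -2), Mul(Rational(-5, 3), Pow(Add(0, 0), 2))) = Mul(46, Mul(Rational(-5, 3), Pow(0, 2))) = Mul(46, Mul(Rational(-5, 3), 0)) = Mul(46, 0) = 0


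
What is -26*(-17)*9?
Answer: 3978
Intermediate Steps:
-26*(-17)*9 = 442*9 = 3978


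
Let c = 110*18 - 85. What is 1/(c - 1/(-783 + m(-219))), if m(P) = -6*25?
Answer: 933/1768036 ≈ 0.00052770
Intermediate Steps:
c = 1895 (c = 1980 - 85 = 1895)
m(P) = -150
1/(c - 1/(-783 + m(-219))) = 1/(1895 - 1/(-783 - 150)) = 1/(1895 - 1/(-933)) = 1/(1895 - 1*(-1/933)) = 1/(1895 + 1/933) = 1/(1768036/933) = 933/1768036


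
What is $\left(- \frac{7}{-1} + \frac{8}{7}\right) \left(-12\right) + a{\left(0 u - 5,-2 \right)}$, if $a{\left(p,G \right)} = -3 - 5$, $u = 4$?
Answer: $- \frac{740}{7} \approx -105.71$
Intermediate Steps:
$a{\left(p,G \right)} = -8$ ($a{\left(p,G \right)} = -3 - 5 = -8$)
$\left(- \frac{7}{-1} + \frac{8}{7}\right) \left(-12\right) + a{\left(0 u - 5,-2 \right)} = \left(- \frac{7}{-1} + \frac{8}{7}\right) \left(-12\right) - 8 = \left(\left(-7\right) \left(-1\right) + 8 \cdot \frac{1}{7}\right) \left(-12\right) - 8 = \left(7 + \frac{8}{7}\right) \left(-12\right) - 8 = \frac{57}{7} \left(-12\right) - 8 = - \frac{684}{7} - 8 = - \frac{740}{7}$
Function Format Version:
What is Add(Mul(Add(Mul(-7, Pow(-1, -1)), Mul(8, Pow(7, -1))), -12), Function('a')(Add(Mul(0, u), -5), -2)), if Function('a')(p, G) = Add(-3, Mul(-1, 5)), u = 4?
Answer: Rational(-740, 7) ≈ -105.71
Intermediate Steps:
Function('a')(p, G) = -8 (Function('a')(p, G) = Add(-3, -5) = -8)
Add(Mul(Add(Mul(-7, Pow(-1, -1)), Mul(8, Pow(7, -1))), -12), Function('a')(Add(Mul(0, u), -5), -2)) = Add(Mul(Add(Mul(-7, Pow(-1, -1)), Mul(8, Pow(7, -1))), -12), -8) = Add(Mul(Add(Mul(-7, -1), Mul(8, Rational(1, 7))), -12), -8) = Add(Mul(Add(7, Rational(8, 7)), -12), -8) = Add(Mul(Rational(57, 7), -12), -8) = Add(Rational(-684, 7), -8) = Rational(-740, 7)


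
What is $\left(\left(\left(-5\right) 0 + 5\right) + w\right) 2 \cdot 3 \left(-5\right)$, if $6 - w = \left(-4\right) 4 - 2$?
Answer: $-870$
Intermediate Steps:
$w = 24$ ($w = 6 - \left(\left(-4\right) 4 - 2\right) = 6 - \left(-16 - 2\right) = 6 - -18 = 6 + 18 = 24$)
$\left(\left(\left(-5\right) 0 + 5\right) + w\right) 2 \cdot 3 \left(-5\right) = \left(\left(\left(-5\right) 0 + 5\right) + 24\right) 2 \cdot 3 \left(-5\right) = \left(\left(0 + 5\right) + 24\right) 6 \left(-5\right) = \left(5 + 24\right) \left(-30\right) = 29 \left(-30\right) = -870$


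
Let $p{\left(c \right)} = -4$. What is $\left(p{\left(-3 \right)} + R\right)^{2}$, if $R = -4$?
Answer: $64$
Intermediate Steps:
$\left(p{\left(-3 \right)} + R\right)^{2} = \left(-4 - 4\right)^{2} = \left(-8\right)^{2} = 64$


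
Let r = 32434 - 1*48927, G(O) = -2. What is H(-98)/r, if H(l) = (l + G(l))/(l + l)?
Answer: -25/808157 ≈ -3.0935e-5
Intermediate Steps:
r = -16493 (r = 32434 - 48927 = -16493)
H(l) = (-2 + l)/(2*l) (H(l) = (l - 2)/(l + l) = (-2 + l)/((2*l)) = (-2 + l)*(1/(2*l)) = (-2 + l)/(2*l))
H(-98)/r = ((1/2)*(-2 - 98)/(-98))/(-16493) = ((1/2)*(-1/98)*(-100))*(-1/16493) = (25/49)*(-1/16493) = -25/808157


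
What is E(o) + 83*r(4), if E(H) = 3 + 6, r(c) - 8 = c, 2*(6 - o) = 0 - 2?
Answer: 1005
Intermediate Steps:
o = 7 (o = 6 - (0 - 2)/2 = 6 - ½*(-2) = 6 + 1 = 7)
r(c) = 8 + c
E(H) = 9
E(o) + 83*r(4) = 9 + 83*(8 + 4) = 9 + 83*12 = 9 + 996 = 1005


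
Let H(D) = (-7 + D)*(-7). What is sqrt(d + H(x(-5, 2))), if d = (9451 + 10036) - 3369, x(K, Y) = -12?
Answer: sqrt(16251) ≈ 127.48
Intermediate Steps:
H(D) = 49 - 7*D
d = 16118 (d = 19487 - 3369 = 16118)
sqrt(d + H(x(-5, 2))) = sqrt(16118 + (49 - 7*(-12))) = sqrt(16118 + (49 + 84)) = sqrt(16118 + 133) = sqrt(16251)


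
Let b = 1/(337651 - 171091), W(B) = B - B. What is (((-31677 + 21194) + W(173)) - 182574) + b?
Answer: -32155573919/166560 ≈ -1.9306e+5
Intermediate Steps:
W(B) = 0
b = 1/166560 ≈ 6.0038e-6
(((-31677 + 21194) + W(173)) - 182574) + b = (((-31677 + 21194) + 0) - 182574) + 1/166560 = ((-10483 + 0) - 182574) + 1/166560 = (-10483 - 182574) + 1/166560 = -193057 + 1/166560 = -32155573919/166560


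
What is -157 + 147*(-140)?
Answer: -20737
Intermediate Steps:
-157 + 147*(-140) = -157 - 20580 = -20737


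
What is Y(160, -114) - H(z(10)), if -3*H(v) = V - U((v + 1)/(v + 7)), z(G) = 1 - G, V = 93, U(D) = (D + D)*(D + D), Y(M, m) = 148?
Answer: 473/3 ≈ 157.67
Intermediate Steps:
U(D) = 4*D**2 (U(D) = (2*D)*(2*D) = 4*D**2)
H(v) = -31 + 4*(1 + v)**2/(3*(7 + v)**2) (H(v) = -(93 - 4*((v + 1)/(v + 7))**2)/3 = -(93 - 4*((1 + v)/(7 + v))**2)/3 = -(93 - 4*(1 + v)**2/(7 + v)**2)/3 = -31 + 4*(1 + v)**2/(3*(7 + v)**2))
Y(160, -114) - H(z(10)) = 148 - (-31 + 4*(1 + (1 - 1*10))**2/(3*(7 + (1 - 1*10))**2)) = 148 - (-31 + 4*(1 + (1 - 10))**2/(3*(7 + (1 - 10))**2)) = 148 - (-31 + 4*(1 - 9)**2/(3*(7 - 9)**2)) = 148 - (-31 + (4/3)*(-8)**2/(-2)**2) = 148 - (-31 + (4/3)*64*(1/4)) = 148 - (-31 + 64/3) = 148 - 1*(-29/3) = 148 + 29/3 = 473/3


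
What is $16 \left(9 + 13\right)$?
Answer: $352$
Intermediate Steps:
$16 \left(9 + 13\right) = 16 \cdot 22 = 352$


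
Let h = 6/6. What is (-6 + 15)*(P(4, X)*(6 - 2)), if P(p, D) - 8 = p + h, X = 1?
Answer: 468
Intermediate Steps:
h = 1 (h = 6*(⅙) = 1)
P(p, D) = 9 + p (P(p, D) = 8 + (p + 1) = 8 + (1 + p) = 9 + p)
(-6 + 15)*(P(4, X)*(6 - 2)) = (-6 + 15)*((9 + 4)*(6 - 2)) = 9*(13*4) = 9*52 = 468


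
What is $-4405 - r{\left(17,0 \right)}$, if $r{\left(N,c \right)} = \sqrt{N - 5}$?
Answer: $-4405 - 2 \sqrt{3} \approx -4408.5$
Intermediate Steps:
$r{\left(N,c \right)} = \sqrt{-5 + N}$
$-4405 - r{\left(17,0 \right)} = -4405 - \sqrt{-5 + 17} = -4405 - \sqrt{12} = -4405 - 2 \sqrt{3}$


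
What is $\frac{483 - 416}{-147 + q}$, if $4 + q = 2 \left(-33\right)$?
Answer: $- \frac{67}{217} \approx -0.30876$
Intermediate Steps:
$q = -70$ ($q = -4 + 2 \left(-33\right) = -4 - 66 = -70$)
$\frac{483 - 416}{-147 + q} = \frac{483 - 416}{-147 - 70} = \frac{67}{-217} = 67 \left(- \frac{1}{217}\right) = - \frac{67}{217}$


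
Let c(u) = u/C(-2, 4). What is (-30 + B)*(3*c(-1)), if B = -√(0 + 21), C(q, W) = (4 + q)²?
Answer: 45/2 + 3*√21/4 ≈ 25.937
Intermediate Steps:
B = -√21 ≈ -4.5826
c(u) = u/4 (c(u) = u/((4 - 2)²) = u/(2²) = u/4)
(-30 + B)*(3*c(-1)) = (-30 - √21)*(3*((¼)*(-1))) = (-30 - √21)*(3*(-¼)) = (-30 - √21)*(-¾) = 45/2 + 3*√21/4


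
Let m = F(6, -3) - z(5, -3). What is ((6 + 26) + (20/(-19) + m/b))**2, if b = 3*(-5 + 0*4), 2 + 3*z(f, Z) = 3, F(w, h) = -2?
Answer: 707187649/731025 ≈ 967.39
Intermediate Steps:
z(f, Z) = 1/3 (z(f, Z) = -2/3 + (1/3)*3 = -2/3 + 1 = 1/3)
b = -15 (b = 3*(-5 + 0) = 3*(-5) = -15)
m = -7/3 (m = -2 - 1*1/3 = -2 - 1/3 = -7/3 ≈ -2.3333)
((6 + 26) + (20/(-19) + m/b))**2 = ((6 + 26) + (20/(-19) - 7/3/(-15)))**2 = (32 + (20*(-1/19) - 7/3*(-1/15)))**2 = (32 + (-20/19 + 7/45))**2 = (32 - 767/855)**2 = (26593/855)**2 = 707187649/731025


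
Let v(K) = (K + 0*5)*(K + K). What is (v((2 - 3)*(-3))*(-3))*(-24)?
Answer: 1296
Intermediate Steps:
v(K) = 2*K**2 (v(K) = (K + 0)*(2*K) = K*(2*K) = 2*K**2)
(v((2 - 3)*(-3))*(-3))*(-24) = ((2*((2 - 3)*(-3))**2)*(-3))*(-24) = ((2*(-1*(-3))**2)*(-3))*(-24) = ((2*3**2)*(-3))*(-24) = ((2*9)*(-3))*(-24) = (18*(-3))*(-24) = -54*(-24) = 1296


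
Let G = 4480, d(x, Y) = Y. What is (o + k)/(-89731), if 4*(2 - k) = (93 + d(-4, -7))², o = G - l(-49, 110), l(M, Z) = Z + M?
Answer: -2572/89731 ≈ -0.028663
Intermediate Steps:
l(M, Z) = M + Z
o = 4419 (o = 4480 - (-49 + 110) = 4480 - 1*61 = 4480 - 61 = 4419)
k = -1847 (k = 2 - (93 - 7)²/4 = 2 - ¼*86² = 2 - ¼*7396 = 2 - 1849 = -1847)
(o + k)/(-89731) = (4419 - 1847)/(-89731) = 2572*(-1/89731) = -2572/89731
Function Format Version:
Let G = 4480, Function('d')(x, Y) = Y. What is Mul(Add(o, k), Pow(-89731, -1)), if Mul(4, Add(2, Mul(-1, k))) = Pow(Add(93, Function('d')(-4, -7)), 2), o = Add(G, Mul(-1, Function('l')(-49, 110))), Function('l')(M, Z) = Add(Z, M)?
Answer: Rational(-2572, 89731) ≈ -0.028663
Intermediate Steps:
Function('l')(M, Z) = Add(M, Z)
o = 4419 (o = Add(4480, Mul(-1, Add(-49, 110))) = Add(4480, Mul(-1, 61)) = Add(4480, -61) = 4419)
k = -1847 (k = Add(2, Mul(Rational(-1, 4), Pow(Add(93, -7), 2))) = Add(2, Mul(Rational(-1, 4), Pow(86, 2))) = Add(2, Mul(Rational(-1, 4), 7396)) = Add(2, -1849) = -1847)
Mul(Add(o, k), Pow(-89731, -1)) = Mul(Add(4419, -1847), Pow(-89731, -1)) = Mul(2572, Rational(-1, 89731)) = Rational(-2572, 89731)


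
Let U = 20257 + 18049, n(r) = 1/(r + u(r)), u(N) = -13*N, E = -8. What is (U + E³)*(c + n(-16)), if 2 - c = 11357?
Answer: -13732821541/32 ≈ -4.2915e+8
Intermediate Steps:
n(r) = -1/(12*r) (n(r) = 1/(r - 13*r) = 1/(-12*r) = -1/(12*r))
c = -11355 (c = 2 - 1*11357 = 2 - 11357 = -11355)
U = 38306
(U + E³)*(c + n(-16)) = (38306 + (-8)³)*(-11355 - 1/12/(-16)) = (38306 - 512)*(-11355 - 1/12*(-1/16)) = 37794*(-11355 + 1/192) = 37794*(-2180159/192) = -13732821541/32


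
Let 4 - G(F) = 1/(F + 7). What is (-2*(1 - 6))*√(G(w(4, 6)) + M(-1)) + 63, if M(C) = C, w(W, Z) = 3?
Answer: 63 + √290 ≈ 80.029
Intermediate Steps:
G(F) = 4 - 1/(7 + F) (G(F) = 4 - 1/(F + 7) = 4 - 1/(7 + F))
(-2*(1 - 6))*√(G(w(4, 6)) + M(-1)) + 63 = (-2*(1 - 6))*√((27 + 4*3)/(7 + 3) - 1) + 63 = (-2*(-5))*√((27 + 12)/10 - 1) + 63 = 10*√((⅒)*39 - 1) + 63 = 10*√(39/10 - 1) + 63 = 10*√(29/10) + 63 = 10*(√290/10) + 63 = √290 + 63 = 63 + √290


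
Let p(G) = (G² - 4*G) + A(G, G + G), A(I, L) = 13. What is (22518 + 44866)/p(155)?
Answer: 33692/11709 ≈ 2.8774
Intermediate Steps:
p(G) = 13 + G² - 4*G (p(G) = (G² - 4*G) + 13 = 13 + G² - 4*G)
(22518 + 44866)/p(155) = (22518 + 44866)/(13 + 155² - 4*155) = 67384/(13 + 24025 - 620) = 67384/23418 = 67384*(1/23418) = 33692/11709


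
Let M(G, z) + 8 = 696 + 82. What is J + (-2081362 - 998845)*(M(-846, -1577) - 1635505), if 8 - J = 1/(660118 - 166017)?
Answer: 2487957729476787452/494101 ≈ 5.0353e+12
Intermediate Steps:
M(G, z) = 770 (M(G, z) = -8 + (696 + 82) = -8 + 778 = 770)
J = 3952807/494101 (J = 8 - 1/(660118 - 166017) = 8 - 1/494101 = 3952807/494101 ≈ 8.0000)
J + (-2081362 - 998845)*(M(-846, -1577) - 1635505) = 3952807/494101 + (-2081362 - 998845)*(770 - 1635505) = 3952807/494101 - 3080207*(-1634735) = 3952807/494101 + 5035322190145 = 2487957729476787452/494101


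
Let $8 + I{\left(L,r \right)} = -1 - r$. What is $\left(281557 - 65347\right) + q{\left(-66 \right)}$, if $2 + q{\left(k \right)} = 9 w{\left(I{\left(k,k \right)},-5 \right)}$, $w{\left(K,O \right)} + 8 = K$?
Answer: $216649$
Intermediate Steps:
$I{\left(L,r \right)} = -9 - r$ ($I{\left(L,r \right)} = -8 - \left(1 + r\right) = -9 - r$)
$w{\left(K,O \right)} = -8 + K$
$q{\left(k \right)} = -155 - 9 k$ ($q{\left(k \right)} = -2 + 9 \left(-8 - \left(9 + k\right)\right) = -2 + 9 \left(-17 - k\right) = -2 - \left(153 + 9 k\right) = -155 - 9 k$)
$\left(281557 - 65347\right) + q{\left(-66 \right)} = \left(281557 - 65347\right) - -439 = 216210 + \left(-155 + 594\right) = 216210 + 439 = 216649$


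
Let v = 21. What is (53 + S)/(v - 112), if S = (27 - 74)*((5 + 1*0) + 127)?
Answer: 6151/91 ≈ 67.593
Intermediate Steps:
S = -6204 (S = -47*((5 + 0) + 127) = -47*(5 + 127) = -47*132 = -6204)
(53 + S)/(v - 112) = (53 - 6204)/(21 - 112) = -6151/(-91) = -6151*(-1/91) = 6151/91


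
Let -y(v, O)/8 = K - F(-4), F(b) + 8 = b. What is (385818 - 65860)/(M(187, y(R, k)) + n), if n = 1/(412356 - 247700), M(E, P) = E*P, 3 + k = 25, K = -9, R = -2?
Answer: -52683004448/738976127 ≈ -71.292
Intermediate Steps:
F(b) = -8 + b
k = 22 (k = -3 + 25 = 22)
y(v, O) = -24 (y(v, O) = -8*(-9 - (-8 - 4)) = -8*(-9 - 1*(-12)) = -8*(-9 + 12) = -8*3 = -24)
n = 1/164656 ≈ 6.0733e-6
(385818 - 65860)/(M(187, y(R, k)) + n) = (385818 - 65860)/(187*(-24) + 1/164656) = 319958/(-4488 + 1/164656) = 319958/(-738976127/164656) = 319958*(-164656/738976127) = -52683004448/738976127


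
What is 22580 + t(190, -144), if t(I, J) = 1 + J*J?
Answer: 43317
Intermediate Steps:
t(I, J) = 1 + J**2
22580 + t(190, -144) = 22580 + (1 + (-144)**2) = 22580 + (1 + 20736) = 22580 + 20737 = 43317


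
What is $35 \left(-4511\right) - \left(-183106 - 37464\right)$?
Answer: $62685$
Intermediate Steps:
$35 \left(-4511\right) - \left(-183106 - 37464\right) = -157885 - -220570 = -157885 + 220570 = 62685$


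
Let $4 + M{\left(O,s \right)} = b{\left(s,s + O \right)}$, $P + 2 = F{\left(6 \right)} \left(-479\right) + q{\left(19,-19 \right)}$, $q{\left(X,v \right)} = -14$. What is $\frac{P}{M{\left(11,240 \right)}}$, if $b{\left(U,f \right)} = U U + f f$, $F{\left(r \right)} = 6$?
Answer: $- \frac{2890}{120597} \approx -0.023964$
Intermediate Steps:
$b{\left(U,f \right)} = U^{2} + f^{2}$
$P = -2890$ ($P = -2 + \left(6 \left(-479\right) - 14\right) = -2 - 2888 = -2890$)
$M{\left(O,s \right)} = -4 + s^{2} + \left(O + s\right)^{2}$ ($M{\left(O,s \right)} = -4 + \left(s^{2} + \left(s + O\right)^{2}\right) = -4 + \left(s^{2} + \left(O + s\right)^{2}\right) = -4 + s^{2} + \left(O + s\right)^{2}$)
$\frac{P}{M{\left(11,240 \right)}} = - \frac{2890}{-4 + 240^{2} + \left(11 + 240\right)^{2}} = - \frac{2890}{-4 + 57600 + 251^{2}} = - \frac{2890}{-4 + 57600 + 63001} = - \frac{2890}{120597}$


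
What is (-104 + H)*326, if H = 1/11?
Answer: -372618/11 ≈ -33874.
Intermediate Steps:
H = 1/11 ≈ 0.090909
(-104 + H)*326 = (-104 + 1/11)*326 = -1143/11*326 = -372618/11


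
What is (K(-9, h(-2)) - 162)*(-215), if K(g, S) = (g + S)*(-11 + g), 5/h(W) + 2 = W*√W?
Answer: 430*(-9*√2 + 34*I)/(√2 - I) ≈ -7453.3 + 5067.6*I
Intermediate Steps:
h(W) = 5/(-2 + W^(3/2)) (h(W) = 5/(-2 + W*√W) = 5/(-2 + W^(3/2)))
K(g, S) = (-11 + g)*(S + g) (K(g, S) = (S + g)*(-11 + g) = (-11 + g)*(S + g))
(K(-9, h(-2)) - 162)*(-215) = (((-9)² - 55/(-2 + (-2)^(3/2)) - 11*(-9) + (5/(-2 + (-2)^(3/2)))*(-9)) - 162)*(-215) = ((81 - 55/(-2 - 2*I*√2) + 99 + (5/(-2 - 2*I*√2))*(-9)) - 162)*(-215) = ((81 - 55/(-2 - 2*I*√2) + 99 - 45/(-2 - 2*I*√2)) - 162)*(-215) = ((180 - 100/(-2 - 2*I*√2)) - 162)*(-215) = (18 - 100/(-2 - 2*I*√2))*(-215) = -3870 + 21500/(-2 - 2*I*√2)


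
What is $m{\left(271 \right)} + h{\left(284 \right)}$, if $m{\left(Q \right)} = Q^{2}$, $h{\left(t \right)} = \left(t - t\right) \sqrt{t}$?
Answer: $73441$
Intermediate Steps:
$h{\left(t \right)} = 0$ ($h{\left(t \right)} = 0 \sqrt{t} = 0$)
$m{\left(271 \right)} + h{\left(284 \right)} = 271^{2} + 0 = 73441 + 0 = 73441$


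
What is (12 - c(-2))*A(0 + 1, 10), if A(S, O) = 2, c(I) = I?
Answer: 28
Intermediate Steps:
(12 - c(-2))*A(0 + 1, 10) = (12 - 1*(-2))*2 = (12 + 2)*2 = 14*2 = 28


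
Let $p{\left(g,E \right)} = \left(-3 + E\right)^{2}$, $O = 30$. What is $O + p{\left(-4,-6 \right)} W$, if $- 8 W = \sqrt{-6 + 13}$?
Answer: $30 - \frac{81 \sqrt{7}}{8} \approx 3.2118$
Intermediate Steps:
$W = - \frac{\sqrt{7}}{8}$ ($W = - \frac{\sqrt{-6 + 13}}{8} = - \frac{\sqrt{7}}{8} \approx -0.33072$)
$O + p{\left(-4,-6 \right)} W = 30 + \left(-3 - 6\right)^{2} \left(- \frac{\sqrt{7}}{8}\right) = 30 + \left(-9\right)^{2} \left(- \frac{\sqrt{7}}{8}\right) = 30 + 81 \left(- \frac{\sqrt{7}}{8}\right) = 30 - \frac{81 \sqrt{7}}{8}$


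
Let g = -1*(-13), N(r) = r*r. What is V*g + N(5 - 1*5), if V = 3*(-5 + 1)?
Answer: -156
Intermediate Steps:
N(r) = r²
g = 13
V = -12 (V = 3*(-4) = -12)
V*g + N(5 - 1*5) = -12*13 + (5 - 1*5)² = -156 + (5 - 5)² = -156 + 0² = -156 + 0 = -156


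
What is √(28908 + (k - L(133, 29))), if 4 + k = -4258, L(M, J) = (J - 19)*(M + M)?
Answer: √21986 ≈ 148.28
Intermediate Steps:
L(M, J) = 2*M*(-19 + J) (L(M, J) = (-19 + J)*(2*M) = 2*M*(-19 + J))
k = -4262 (k = -4 - 4258 = -4262)
√(28908 + (k - L(133, 29))) = √(28908 + (-4262 - 2*133*(-19 + 29))) = √(28908 + (-4262 - 2*133*10)) = √(28908 + (-4262 - 1*2660)) = √(28908 + (-4262 - 2660)) = √(28908 - 6922) = √21986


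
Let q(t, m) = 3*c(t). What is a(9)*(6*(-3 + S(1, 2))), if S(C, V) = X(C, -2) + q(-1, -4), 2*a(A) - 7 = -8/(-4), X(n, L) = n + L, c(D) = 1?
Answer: -27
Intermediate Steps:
X(n, L) = L + n
a(A) = 9/2 (a(A) = 7/2 + (-8/(-4))/2 = 7/2 + (-8*(-¼))/2 = 7/2 + (½)*2 = 7/2 + 1 = 9/2)
q(t, m) = 3 (q(t, m) = 3*1 = 3)
S(C, V) = 1 + C (S(C, V) = (-2 + C) + 3 = 1 + C)
a(9)*(6*(-3 + S(1, 2))) = 9*(6*(-3 + (1 + 1)))/2 = 9*(6*(-3 + 2))/2 = 9*(6*(-1))/2 = (9/2)*(-6) = -27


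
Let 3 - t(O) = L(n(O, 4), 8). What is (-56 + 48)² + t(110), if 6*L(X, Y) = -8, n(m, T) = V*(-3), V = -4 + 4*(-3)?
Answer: 205/3 ≈ 68.333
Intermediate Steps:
V = -16 (V = -4 - 12 = -16)
n(m, T) = 48 (n(m, T) = -16*(-3) = 48)
L(X, Y) = -4/3 (L(X, Y) = (⅙)*(-8) = -4/3)
t(O) = 13/3 (t(O) = 3 - 1*(-4/3) = 3 + 4/3 = 13/3)
(-56 + 48)² + t(110) = (-56 + 48)² + 13/3 = (-8)² + 13/3 = 64 + 13/3 = 205/3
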